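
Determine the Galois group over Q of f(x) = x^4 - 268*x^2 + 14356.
Gal(K/Q) = V_4 (Klein four-group, Z/2Z × Z/2Z)

f factors as (x^2 - 74)(x^2 - 194), so the splitting field is K = Q(sqrt(74), sqrt(194)). The elements 74, 194, 14356 are all non-squares in Q, so sqrt(74) and sqrt(194) generate independent quadratic extensions. Thus [K:Q] = 4 and Gal(K/Q) is generated by the two order-2 automorphisms sqrt(74) ↦ -sqrt(74) and sqrt(194) ↦ -sqrt(194), giving V_4.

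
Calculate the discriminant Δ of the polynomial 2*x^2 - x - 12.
Δ = 97

For a quadratic a x^2 + b x + c the discriminant is Δ = b^2 - 4ac = (-1)^2 - 4*(2)*(-12) = 1 - (-96) = 97.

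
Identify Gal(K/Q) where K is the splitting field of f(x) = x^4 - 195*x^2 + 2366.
Gal(K/Q) = V_4 (Klein four-group, Z/2Z × Z/2Z)

f factors as (x^2 - 182)(x^2 - 13), so the splitting field is K = Q(sqrt(182), sqrt(13)). The elements 182, 13, 2366 are all non-squares in Q, so sqrt(182) and sqrt(13) generate independent quadratic extensions. Thus [K:Q] = 4 and Gal(K/Q) is generated by the two order-2 automorphisms sqrt(182) ↦ -sqrt(182) and sqrt(13) ↦ -sqrt(13), giving V_4.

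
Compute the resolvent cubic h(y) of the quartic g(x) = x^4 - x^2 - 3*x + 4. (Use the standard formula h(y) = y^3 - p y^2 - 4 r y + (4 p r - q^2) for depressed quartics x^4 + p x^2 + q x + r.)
h(y) = y^3 + y^2 - 16*y - 25

Identify coefficients: p = -1, q = -3, r = 4.
Plug into h(y) = y^3 - p y^2 - 4 r y + (4 p r - q^2):
  h(y) = y^3 - (-1) y^2 - 4*(4) y + (4*(-1)*(4) - (-3)^2)
       = y^3 + (1) y^2 + (-16) y + (-25).
Simplifying: h(y) = y^3 + y^2 - 16*y - 25.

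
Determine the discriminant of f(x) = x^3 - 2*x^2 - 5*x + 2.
Δ = 916

For x^3 + a x^2 + b x + c the discriminant is Δ = 18 a b c - 4 a^3 c + a^2 b^2 - 4 b^3 - 27 c^2.
Plug a = -2, b = -5, c = 2:
  18*(-2)*(-5)*(2) - 4*(-2)^3*(2) + (-2)^2*(-5)^2 - 4*(-5)^3 - 27*(2)^2
  = 360 + (64) + 100 + (500) + (-108)
  = 916.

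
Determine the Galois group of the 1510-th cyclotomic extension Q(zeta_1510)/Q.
|Gal(Q(zeta_1510)/Q)| = phi(1510) = 600; group ≅ (Z/1510Z)^* ≅ Z/4Z × Z/150Z

The n-th cyclotomic polynomial Φ_1510(x) is the minimal polynomial of zeta_1510 over Q and has degree phi(1510) = 600. So Q(zeta_1510) is a degree-600 Galois extension with Galois group (Z/1510Z)^*. By CRT, (Z/1510Z)^* ≅ (Z/2Z)^* × (Z/5Z)^* × (Z/151Z)^*. Each prime-power unit group is (Z/2Z)^* ≅ trivial group (order 1); (Z/5Z)^* ≅ Z/4Z; (Z/151Z)^* ≅ Z/150Z. Hence Gal(Q(zeta_1510)/Q) ≅ Z/4Z × Z/150Z.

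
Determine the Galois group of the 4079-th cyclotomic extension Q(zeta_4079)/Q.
|Gal(Q(zeta_4079)/Q)| = phi(4079) = 4078; group ≅ (Z/4079Z)^* ≅ Z/4078Z

The n-th cyclotomic polynomial Φ_4079(x) is the minimal polynomial of zeta_4079 over Q and has degree phi(4079) = 4078. So Q(zeta_4079) is a degree-4078 Galois extension with Galois group (Z/4079Z)^*. (Z/4079Z)^* is cyclic since 4079 is an odd prime power (or 4). Hence Gal(Q(zeta_4079)/Q) ≅ Z/4078Z.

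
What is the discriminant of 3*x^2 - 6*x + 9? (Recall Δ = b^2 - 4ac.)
Δ = -72

For a quadratic a x^2 + b x + c the discriminant is Δ = b^2 - 4ac = (-6)^2 - 4*(3)*(9) = 36 - (108) = -72.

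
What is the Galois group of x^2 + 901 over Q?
Gal(K/Q) = Z/2Z (cyclic of order 2)

x^2 + 901 is irreducible over Q since -901 is not a rational square. The splitting field Q(sqrt(-901)) has degree 2 over Q, and its unique nontrivial automorphism is sqrt(-901) ↦ -sqrt(-901). Hence Gal(Q(sqrt(-901))/Q) = Z/2Z.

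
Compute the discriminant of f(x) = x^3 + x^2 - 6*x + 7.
Δ = -1207

For x^3 + a x^2 + b x + c the discriminant is Δ = 18 a b c - 4 a^3 c + a^2 b^2 - 4 b^3 - 27 c^2.
Plug a = 1, b = -6, c = 7:
  18*(1)*(-6)*(7) - 4*(1)^3*(7) + (1)^2*(-6)^2 - 4*(-6)^3 - 27*(7)^2
  = -756 + (-28) + 36 + (864) + (-1323)
  = -1207.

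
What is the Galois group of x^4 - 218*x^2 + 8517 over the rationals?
Gal(K/Q) = V_4 (Klein four-group, Z/2Z × Z/2Z)

f factors as (x^2 - 167)(x^2 - 51), so the splitting field is K = Q(sqrt(167), sqrt(51)). The elements 167, 51, 8517 are all non-squares in Q, so sqrt(167) and sqrt(51) generate independent quadratic extensions. Thus [K:Q] = 4 and Gal(K/Q) is generated by the two order-2 automorphisms sqrt(167) ↦ -sqrt(167) and sqrt(51) ↦ -sqrt(51), giving V_4.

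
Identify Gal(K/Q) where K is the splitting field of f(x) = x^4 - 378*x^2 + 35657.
Gal(K/Q) = V_4 (Klein four-group, Z/2Z × Z/2Z)

f factors as (x^2 - 181)(x^2 - 197), so the splitting field is K = Q(sqrt(181), sqrt(197)). The elements 181, 197, 35657 are all non-squares in Q, so sqrt(181) and sqrt(197) generate independent quadratic extensions. Thus [K:Q] = 4 and Gal(K/Q) is generated by the two order-2 automorphisms sqrt(181) ↦ -sqrt(181) and sqrt(197) ↦ -sqrt(197), giving V_4.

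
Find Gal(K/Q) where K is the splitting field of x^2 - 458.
Gal(K/Q) = Z/2Z (cyclic of order 2)

x^2 - 458 is irreducible over Q since 458 is not a rational square. The splitting field Q(sqrt(458)) has degree 2 over Q, and its unique nontrivial automorphism is sqrt(458) ↦ -sqrt(458). Hence Gal(Q(sqrt(458))/Q) = Z/2Z.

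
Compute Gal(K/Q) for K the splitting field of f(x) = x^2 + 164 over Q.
Gal(K/Q) = Z/2Z (cyclic of order 2)

x^2 + 164 is irreducible over Q since -164 is not a rational square. The splitting field Q(sqrt(-164)) has degree 2 over Q, and its unique nontrivial automorphism is sqrt(-164) ↦ -sqrt(-164). Hence Gal(Q(sqrt(-164))/Q) = Z/2Z.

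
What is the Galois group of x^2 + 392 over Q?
Gal(K/Q) = Z/2Z (cyclic of order 2)

x^2 + 392 is irreducible over Q since -392 is not a rational square. The splitting field Q(sqrt(-392)) has degree 2 over Q, and its unique nontrivial automorphism is sqrt(-392) ↦ -sqrt(-392). Hence Gal(Q(sqrt(-392))/Q) = Z/2Z.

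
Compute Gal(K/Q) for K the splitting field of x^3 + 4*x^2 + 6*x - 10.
Gal(K/Q) = S_3 (symmetric group of order 6)

Compute the discriminant of x^3 + (4)*x^2 + (6)*x + (-10): Δ = -4748. Since Δ is not a rational square, the Galois group is not contained in A_3; it must be the full S_3 (irreducibility of the cubic rules out anything smaller).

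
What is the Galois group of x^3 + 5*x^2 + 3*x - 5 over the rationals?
Gal(K/Q) = S_3 (symmetric group of order 6)

Compute the discriminant of x^3 + (5)*x^2 + (3)*x + (-5): Δ = 592. Since Δ is not a rational square, the Galois group is not contained in A_3; it must be the full S_3 (irreducibility of the cubic rules out anything smaller).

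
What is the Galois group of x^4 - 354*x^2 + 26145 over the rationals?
Gal(K/Q) = V_4 (Klein four-group, Z/2Z × Z/2Z)

f factors as (x^2 - 105)(x^2 - 249), so the splitting field is K = Q(sqrt(105), sqrt(249)). The elements 105, 249, 26145 are all non-squares in Q, so sqrt(105) and sqrt(249) generate independent quadratic extensions. Thus [K:Q] = 4 and Gal(K/Q) is generated by the two order-2 automorphisms sqrt(105) ↦ -sqrt(105) and sqrt(249) ↦ -sqrt(249), giving V_4.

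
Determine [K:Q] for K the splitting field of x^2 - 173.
[K:Q] = 2

The polynomial x^2 - 173 is irreducible over Q since 173 is not a perfect square. Its splitting field is Q(sqrt(173)), which has degree 2 over Q.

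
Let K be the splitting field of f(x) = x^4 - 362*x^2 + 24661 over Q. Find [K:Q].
[K:Q] = 4

f factors as (x^2 - 271)(x^2 - 91); the splitting field is K = Q(sqrt(271), sqrt(91)). Since 271, 91, and 24661 are all non-squares in Q, the three subfields Q(sqrt(271)), Q(sqrt(91)), Q(sqrt(24661)) are distinct degree-2 extensions, so [K:Q] = 4 (Klein four Galois group).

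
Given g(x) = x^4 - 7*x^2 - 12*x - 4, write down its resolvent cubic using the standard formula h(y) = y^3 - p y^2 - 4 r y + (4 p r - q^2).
h(y) = y^3 + 7*y^2 + 16*y - 32

Identify coefficients: p = -7, q = -12, r = -4.
Plug into h(y) = y^3 - p y^2 - 4 r y + (4 p r - q^2):
  h(y) = y^3 - (-7) y^2 - 4*(-4) y + (4*(-7)*(-4) - (-12)^2)
       = y^3 + (7) y^2 + (16) y + (-32).
Simplifying: h(y) = y^3 + 7*y^2 + 16*y - 32.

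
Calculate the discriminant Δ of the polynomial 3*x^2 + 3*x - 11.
Δ = 141

For a quadratic a x^2 + b x + c the discriminant is Δ = b^2 - 4ac = (3)^2 - 4*(3)*(-11) = 9 - (-132) = 141.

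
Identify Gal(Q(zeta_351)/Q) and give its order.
|Gal(Q(zeta_351)/Q)| = phi(351) = 216; group ≅ (Z/351Z)^* ≅ Z/12Z × Z/18Z

The n-th cyclotomic polynomial Φ_351(x) is the minimal polynomial of zeta_351 over Q and has degree phi(351) = 216. So Q(zeta_351) is a degree-216 Galois extension with Galois group (Z/351Z)^*. By CRT, (Z/351Z)^* ≅ (Z/27Z)^* × (Z/13Z)^*. Each prime-power unit group is (Z/27Z)^* ≅ Z/18Z; (Z/13Z)^* ≅ Z/12Z. Hence Gal(Q(zeta_351)/Q) ≅ Z/12Z × Z/18Z.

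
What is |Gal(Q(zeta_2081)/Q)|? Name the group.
|Gal(Q(zeta_2081)/Q)| = phi(2081) = 2080; group ≅ (Z/2081Z)^* ≅ Z/2080Z

The n-th cyclotomic polynomial Φ_2081(x) is the minimal polynomial of zeta_2081 over Q and has degree phi(2081) = 2080. So Q(zeta_2081) is a degree-2080 Galois extension with Galois group (Z/2081Z)^*. (Z/2081Z)^* is cyclic since 2081 is an odd prime power (or 4). Hence Gal(Q(zeta_2081)/Q) ≅ Z/2080Z.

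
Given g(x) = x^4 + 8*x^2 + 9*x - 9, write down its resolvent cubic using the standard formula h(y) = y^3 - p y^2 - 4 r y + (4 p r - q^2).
h(y) = y^3 - 8*y^2 + 36*y - 369

Identify coefficients: p = 8, q = 9, r = -9.
Plug into h(y) = y^3 - p y^2 - 4 r y + (4 p r - q^2):
  h(y) = y^3 - (8) y^2 - 4*(-9) y + (4*(8)*(-9) - (9)^2)
       = y^3 + (-8) y^2 + (36) y + (-369).
Simplifying: h(y) = y^3 - 8*y^2 + 36*y - 369.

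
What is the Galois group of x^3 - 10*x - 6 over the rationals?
Gal(K/Q) = S_3 (symmetric group of order 6)

Compute the discriminant of x^3 + (0)*x^2 + (-10)*x + (-6): Δ = 3028. Since Δ is not a rational square, the Galois group is not contained in A_3; it must be the full S_3 (irreducibility of the cubic rules out anything smaller).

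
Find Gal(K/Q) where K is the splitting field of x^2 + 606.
Gal(K/Q) = Z/2Z (cyclic of order 2)

x^2 + 606 is irreducible over Q since -606 is not a rational square. The splitting field Q(sqrt(-606)) has degree 2 over Q, and its unique nontrivial automorphism is sqrt(-606) ↦ -sqrt(-606). Hence Gal(Q(sqrt(-606))/Q) = Z/2Z.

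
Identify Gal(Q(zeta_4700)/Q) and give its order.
|Gal(Q(zeta_4700)/Q)| = phi(4700) = 1840; group ≅ (Z/4700Z)^* ≅ Z/2Z × Z/20Z × Z/46Z

The n-th cyclotomic polynomial Φ_4700(x) is the minimal polynomial of zeta_4700 over Q and has degree phi(4700) = 1840. So Q(zeta_4700) is a degree-1840 Galois extension with Galois group (Z/4700Z)^*. By CRT, (Z/4700Z)^* ≅ (Z/4Z)^* × (Z/25Z)^* × (Z/47Z)^*. Each prime-power unit group is (Z/4Z)^* ≅ Z/2Z; (Z/25Z)^* ≅ Z/20Z; (Z/47Z)^* ≅ Z/46Z. Hence Gal(Q(zeta_4700)/Q) ≅ Z/2Z × Z/20Z × Z/46Z.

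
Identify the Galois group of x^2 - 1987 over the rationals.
Gal(K/Q) = Z/2Z (cyclic of order 2)

x^2 - 1987 is irreducible over Q since 1987 is not a rational square. The splitting field Q(sqrt(1987)) has degree 2 over Q, and its unique nontrivial automorphism is sqrt(1987) ↦ -sqrt(1987). Hence Gal(Q(sqrt(1987))/Q) = Z/2Z.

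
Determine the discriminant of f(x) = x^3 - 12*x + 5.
Δ = 6237

For a depressed cubic x^3 + p x + q the discriminant is Δ = -4 p^3 - 27 q^2 = -4*(-12)^3 - 27*(5)^2 = 6912 - 675 = 6237.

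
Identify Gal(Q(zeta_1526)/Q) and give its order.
|Gal(Q(zeta_1526)/Q)| = phi(1526) = 648; group ≅ (Z/1526Z)^* ≅ Z/6Z × Z/108Z

The n-th cyclotomic polynomial Φ_1526(x) is the minimal polynomial of zeta_1526 over Q and has degree phi(1526) = 648. So Q(zeta_1526) is a degree-648 Galois extension with Galois group (Z/1526Z)^*. By CRT, (Z/1526Z)^* ≅ (Z/2Z)^* × (Z/7Z)^* × (Z/109Z)^*. Each prime-power unit group is (Z/2Z)^* ≅ trivial group (order 1); (Z/7Z)^* ≅ Z/6Z; (Z/109Z)^* ≅ Z/108Z. Hence Gal(Q(zeta_1526)/Q) ≅ Z/6Z × Z/108Z.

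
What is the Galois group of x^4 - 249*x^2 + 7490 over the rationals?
Gal(K/Q) = V_4 (Klein four-group, Z/2Z × Z/2Z)

f factors as (x^2 - 35)(x^2 - 214), so the splitting field is K = Q(sqrt(35), sqrt(214)). The elements 35, 214, 7490 are all non-squares in Q, so sqrt(35) and sqrt(214) generate independent quadratic extensions. Thus [K:Q] = 4 and Gal(K/Q) is generated by the two order-2 automorphisms sqrt(35) ↦ -sqrt(35) and sqrt(214) ↦ -sqrt(214), giving V_4.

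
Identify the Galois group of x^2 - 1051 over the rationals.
Gal(K/Q) = Z/2Z (cyclic of order 2)

x^2 - 1051 is irreducible over Q since 1051 is not a rational square. The splitting field Q(sqrt(1051)) has degree 2 over Q, and its unique nontrivial automorphism is sqrt(1051) ↦ -sqrt(1051). Hence Gal(Q(sqrt(1051))/Q) = Z/2Z.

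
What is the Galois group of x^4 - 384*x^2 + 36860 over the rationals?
Gal(K/Q) = V_4 (Klein four-group, Z/2Z × Z/2Z)

f factors as (x^2 - 190)(x^2 - 194), so the splitting field is K = Q(sqrt(190), sqrt(194)). The elements 190, 194, 36860 are all non-squares in Q, so sqrt(190) and sqrt(194) generate independent quadratic extensions. Thus [K:Q] = 4 and Gal(K/Q) is generated by the two order-2 automorphisms sqrt(190) ↦ -sqrt(190) and sqrt(194) ↦ -sqrt(194), giving V_4.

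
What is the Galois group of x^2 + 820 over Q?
Gal(K/Q) = Z/2Z (cyclic of order 2)

x^2 + 820 is irreducible over Q since -820 is not a rational square. The splitting field Q(sqrt(-820)) has degree 2 over Q, and its unique nontrivial automorphism is sqrt(-820) ↦ -sqrt(-820). Hence Gal(Q(sqrt(-820))/Q) = Z/2Z.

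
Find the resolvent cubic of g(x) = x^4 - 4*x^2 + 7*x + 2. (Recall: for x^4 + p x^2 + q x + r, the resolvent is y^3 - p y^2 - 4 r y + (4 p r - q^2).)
h(y) = y^3 + 4*y^2 - 8*y - 81

Identify coefficients: p = -4, q = 7, r = 2.
Plug into h(y) = y^3 - p y^2 - 4 r y + (4 p r - q^2):
  h(y) = y^3 - (-4) y^2 - 4*(2) y + (4*(-4)*(2) - (7)^2)
       = y^3 + (4) y^2 + (-8) y + (-81).
Simplifying: h(y) = y^3 + 4*y^2 - 8*y - 81.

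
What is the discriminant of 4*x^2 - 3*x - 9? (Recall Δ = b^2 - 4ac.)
Δ = 153

For a quadratic a x^2 + b x + c the discriminant is Δ = b^2 - 4ac = (-3)^2 - 4*(4)*(-9) = 9 - (-144) = 153.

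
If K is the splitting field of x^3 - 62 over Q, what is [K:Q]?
[K:Q] = 6

x^3 - 62 has one real root r = 62^(1/3) and two complex roots r*zeta_3, r*zeta_3^2 where zeta_3 = e^(2*pi*i/3). The splitting field is Q(r, zeta_3). [Q(r):Q] = 3 and [Q(zeta_3):Q] = 2 with gcd = 1, so [Q(r, zeta_3):Q] = 3 * 2 = 6.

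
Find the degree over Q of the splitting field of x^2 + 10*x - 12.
[K:Q] = 2

The discriminant of x^2 + (10)*x + (-12) is b^2 - 4c = 100 - (-48) = 148. Since 148 is not a perfect square in Q, the polynomial is irreducible over Q. Its two roots generate a degree-2 extension, so [K:Q] = 2.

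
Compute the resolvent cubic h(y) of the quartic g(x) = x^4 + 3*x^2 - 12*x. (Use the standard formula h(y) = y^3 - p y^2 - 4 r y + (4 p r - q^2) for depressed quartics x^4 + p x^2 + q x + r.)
h(y) = y^3 - 3*y^2 - 144

Identify coefficients: p = 3, q = -12, r = 0.
Plug into h(y) = y^3 - p y^2 - 4 r y + (4 p r - q^2):
  h(y) = y^3 - (3) y^2 - 4*(0) y + (4*(3)*(0) - (-12)^2)
       = y^3 + (-3) y^2 + (0) y + (-144).
Simplifying: h(y) = y^3 - 3*y^2 - 144.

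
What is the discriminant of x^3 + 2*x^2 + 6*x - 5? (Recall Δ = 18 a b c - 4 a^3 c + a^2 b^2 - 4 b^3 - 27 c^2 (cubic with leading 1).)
Δ = -2315

For x^3 + a x^2 + b x + c the discriminant is Δ = 18 a b c - 4 a^3 c + a^2 b^2 - 4 b^3 - 27 c^2.
Plug a = 2, b = 6, c = -5:
  18*(2)*(6)*(-5) - 4*(2)^3*(-5) + (2)^2*(6)^2 - 4*(6)^3 - 27*(-5)^2
  = -1080 + (160) + 144 + (-864) + (-675)
  = -2315.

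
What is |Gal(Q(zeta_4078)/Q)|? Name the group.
|Gal(Q(zeta_4078)/Q)| = phi(4078) = 2038; group ≅ (Z/4078Z)^* ≅ Z/2038Z

The n-th cyclotomic polynomial Φ_4078(x) is the minimal polynomial of zeta_4078 over Q and has degree phi(4078) = 2038. So Q(zeta_4078) is a degree-2038 Galois extension with Galois group (Z/4078Z)^*. By CRT, (Z/4078Z)^* ≅ (Z/2Z)^* × (Z/2039Z)^*. Each prime-power unit group is (Z/2Z)^* ≅ trivial group (order 1); (Z/2039Z)^* ≅ Z/2038Z. Hence Gal(Q(zeta_4078)/Q) ≅ Z/2038Z.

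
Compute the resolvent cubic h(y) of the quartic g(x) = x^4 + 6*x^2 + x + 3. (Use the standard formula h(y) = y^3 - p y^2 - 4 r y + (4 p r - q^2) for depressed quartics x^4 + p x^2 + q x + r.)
h(y) = y^3 - 6*y^2 - 12*y + 71

Identify coefficients: p = 6, q = 1, r = 3.
Plug into h(y) = y^3 - p y^2 - 4 r y + (4 p r - q^2):
  h(y) = y^3 - (6) y^2 - 4*(3) y + (4*(6)*(3) - (1)^2)
       = y^3 + (-6) y^2 + (-12) y + (71).
Simplifying: h(y) = y^3 - 6*y^2 - 12*y + 71.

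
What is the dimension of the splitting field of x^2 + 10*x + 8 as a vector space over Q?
[K:Q] = 2

The discriminant of x^2 + (10)*x + (8) is b^2 - 4c = 100 - (32) = 68. Since 68 is not a perfect square in Q, the polynomial is irreducible over Q. Its two roots generate a degree-2 extension, so [K:Q] = 2.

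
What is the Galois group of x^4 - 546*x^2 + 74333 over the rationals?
Gal(K/Q) = V_4 (Klein four-group, Z/2Z × Z/2Z)

f factors as (x^2 - 287)(x^2 - 259), so the splitting field is K = Q(sqrt(287), sqrt(259)). The elements 287, 259, 74333 are all non-squares in Q, so sqrt(287) and sqrt(259) generate independent quadratic extensions. Thus [K:Q] = 4 and Gal(K/Q) is generated by the two order-2 automorphisms sqrt(287) ↦ -sqrt(287) and sqrt(259) ↦ -sqrt(259), giving V_4.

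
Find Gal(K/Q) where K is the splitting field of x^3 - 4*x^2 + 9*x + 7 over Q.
Gal(K/Q) = S_3 (symmetric group of order 6)

Compute the discriminant of x^3 + (-4)*x^2 + (9)*x + (7): Δ = -5687. Since Δ is not a rational square, the Galois group is not contained in A_3; it must be the full S_3 (irreducibility of the cubic rules out anything smaller).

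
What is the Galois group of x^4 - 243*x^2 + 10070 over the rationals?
Gal(K/Q) = V_4 (Klein four-group, Z/2Z × Z/2Z)

f factors as (x^2 - 190)(x^2 - 53), so the splitting field is K = Q(sqrt(190), sqrt(53)). The elements 190, 53, 10070 are all non-squares in Q, so sqrt(190) and sqrt(53) generate independent quadratic extensions. Thus [K:Q] = 4 and Gal(K/Q) is generated by the two order-2 automorphisms sqrt(190) ↦ -sqrt(190) and sqrt(53) ↦ -sqrt(53), giving V_4.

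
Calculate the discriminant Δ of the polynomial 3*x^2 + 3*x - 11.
Δ = 141

For a quadratic a x^2 + b x + c the discriminant is Δ = b^2 - 4ac = (3)^2 - 4*(3)*(-11) = 9 - (-132) = 141.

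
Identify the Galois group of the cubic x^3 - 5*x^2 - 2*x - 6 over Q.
Gal(K/Q) = S_3 (symmetric group of order 6)

Compute the discriminant of x^3 + (-5)*x^2 + (-2)*x + (-6): Δ = -4920. Since Δ is not a rational square, the Galois group is not contained in A_3; it must be the full S_3 (irreducibility of the cubic rules out anything smaller).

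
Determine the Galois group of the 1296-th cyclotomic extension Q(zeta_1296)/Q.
|Gal(Q(zeta_1296)/Q)| = phi(1296) = 432; group ≅ (Z/1296Z)^* ≅ Z/2Z × Z/4Z × Z/54Z

The n-th cyclotomic polynomial Φ_1296(x) is the minimal polynomial of zeta_1296 over Q and has degree phi(1296) = 432. So Q(zeta_1296) is a degree-432 Galois extension with Galois group (Z/1296Z)^*. By CRT, (Z/1296Z)^* ≅ (Z/16Z)^* × (Z/81Z)^*. Each prime-power unit group is (Z/16Z)^* ≅ Z/2Z × Z/4Z; (Z/81Z)^* ≅ Z/54Z. Hence Gal(Q(zeta_1296)/Q) ≅ Z/2Z × Z/4Z × Z/54Z.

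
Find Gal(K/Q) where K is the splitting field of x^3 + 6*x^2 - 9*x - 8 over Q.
Gal(K/Q) = S_3 (symmetric group of order 6)

Compute the discriminant of x^3 + (6)*x^2 + (-9)*x + (-8): Δ = 18792. Since Δ is not a rational square, the Galois group is not contained in A_3; it must be the full S_3 (irreducibility of the cubic rules out anything smaller).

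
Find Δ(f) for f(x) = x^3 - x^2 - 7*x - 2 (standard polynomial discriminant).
Δ = 1053

For x^3 + a x^2 + b x + c the discriminant is Δ = 18 a b c - 4 a^3 c + a^2 b^2 - 4 b^3 - 27 c^2.
Plug a = -1, b = -7, c = -2:
  18*(-1)*(-7)*(-2) - 4*(-1)^3*(-2) + (-1)^2*(-7)^2 - 4*(-7)^3 - 27*(-2)^2
  = -252 + (-8) + 49 + (1372) + (-108)
  = 1053.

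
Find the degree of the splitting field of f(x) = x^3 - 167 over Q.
[K:Q] = 6

x^3 - 167 has one real root r = 167^(1/3) and two complex roots r*zeta_3, r*zeta_3^2 where zeta_3 = e^(2*pi*i/3). The splitting field is Q(r, zeta_3). [Q(r):Q] = 3 and [Q(zeta_3):Q] = 2 with gcd = 1, so [Q(r, zeta_3):Q] = 3 * 2 = 6.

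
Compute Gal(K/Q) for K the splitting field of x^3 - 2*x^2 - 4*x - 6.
Gal(K/Q) = S_3 (symmetric group of order 6)

Compute the discriminant of x^3 + (-2)*x^2 + (-4)*x + (-6): Δ = -1708. Since Δ is not a rational square, the Galois group is not contained in A_3; it must be the full S_3 (irreducibility of the cubic rules out anything smaller).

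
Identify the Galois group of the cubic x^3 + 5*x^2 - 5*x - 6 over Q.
Gal(K/Q) = S_3 (symmetric group of order 6)

Compute the discriminant of x^3 + (5)*x^2 + (-5)*x + (-6): Δ = 5853. Since Δ is not a rational square, the Galois group is not contained in A_3; it must be the full S_3 (irreducibility of the cubic rules out anything smaller).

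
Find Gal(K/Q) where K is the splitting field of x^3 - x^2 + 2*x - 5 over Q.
Gal(K/Q) = S_3 (symmetric group of order 6)

Compute the discriminant of x^3 + (-1)*x^2 + (2)*x + (-5): Δ = -543. Since Δ is not a rational square, the Galois group is not contained in A_3; it must be the full S_3 (irreducibility of the cubic rules out anything smaller).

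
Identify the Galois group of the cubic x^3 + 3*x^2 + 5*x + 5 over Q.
Gal(K/Q) = S_3 (symmetric group of order 6)

Compute the discriminant of x^3 + (3)*x^2 + (5)*x + (5): Δ = -140. Since Δ is not a rational square, the Galois group is not contained in A_3; it must be the full S_3 (irreducibility of the cubic rules out anything smaller).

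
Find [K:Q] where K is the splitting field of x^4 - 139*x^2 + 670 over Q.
[K:Q] = 4

f factors as (x^2 - 5)(x^2 - 134); the splitting field is K = Q(sqrt(5), sqrt(134)). Since 5, 134, and 670 are all non-squares in Q, the three subfields Q(sqrt(5)), Q(sqrt(134)), Q(sqrt(670)) are distinct degree-2 extensions, so [K:Q] = 4 (Klein four Galois group).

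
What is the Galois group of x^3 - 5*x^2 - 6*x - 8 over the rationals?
Gal(K/Q) = S_3 (symmetric group of order 6)

Compute the discriminant of x^3 + (-5)*x^2 + (-6)*x + (-8): Δ = -8284. Since Δ is not a rational square, the Galois group is not contained in A_3; it must be the full S_3 (irreducibility of the cubic rules out anything smaller).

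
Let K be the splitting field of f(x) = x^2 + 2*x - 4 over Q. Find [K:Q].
[K:Q] = 2

The discriminant of x^2 + (2)*x + (-4) is b^2 - 4c = 4 - (-16) = 20. Since 20 is not a perfect square in Q, the polynomial is irreducible over Q. Its two roots generate a degree-2 extension, so [K:Q] = 2.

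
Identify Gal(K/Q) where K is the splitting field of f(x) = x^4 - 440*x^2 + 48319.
Gal(K/Q) = V_4 (Klein four-group, Z/2Z × Z/2Z)

f factors as (x^2 - 229)(x^2 - 211), so the splitting field is K = Q(sqrt(229), sqrt(211)). The elements 229, 211, 48319 are all non-squares in Q, so sqrt(229) and sqrt(211) generate independent quadratic extensions. Thus [K:Q] = 4 and Gal(K/Q) is generated by the two order-2 automorphisms sqrt(229) ↦ -sqrt(229) and sqrt(211) ↦ -sqrt(211), giving V_4.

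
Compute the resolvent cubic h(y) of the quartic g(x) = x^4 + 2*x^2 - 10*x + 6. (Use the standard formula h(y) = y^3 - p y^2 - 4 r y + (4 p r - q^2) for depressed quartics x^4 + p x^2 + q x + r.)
h(y) = y^3 - 2*y^2 - 24*y - 52

Identify coefficients: p = 2, q = -10, r = 6.
Plug into h(y) = y^3 - p y^2 - 4 r y + (4 p r - q^2):
  h(y) = y^3 - (2) y^2 - 4*(6) y + (4*(2)*(6) - (-10)^2)
       = y^3 + (-2) y^2 + (-24) y + (-52).
Simplifying: h(y) = y^3 - 2*y^2 - 24*y - 52.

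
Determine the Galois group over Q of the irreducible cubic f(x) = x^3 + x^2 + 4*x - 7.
Gal(K/Q) = S_3 (symmetric group of order 6)

Compute the discriminant of x^3 + (1)*x^2 + (4)*x + (-7): Δ = -2039. Since Δ is not a rational square, the Galois group is not contained in A_3; it must be the full S_3 (irreducibility of the cubic rules out anything smaller).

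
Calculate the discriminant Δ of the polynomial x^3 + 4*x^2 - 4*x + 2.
Δ = -684

For x^3 + a x^2 + b x + c the discriminant is Δ = 18 a b c - 4 a^3 c + a^2 b^2 - 4 b^3 - 27 c^2.
Plug a = 4, b = -4, c = 2:
  18*(4)*(-4)*(2) - 4*(4)^3*(2) + (4)^2*(-4)^2 - 4*(-4)^3 - 27*(2)^2
  = -576 + (-512) + 256 + (256) + (-108)
  = -684.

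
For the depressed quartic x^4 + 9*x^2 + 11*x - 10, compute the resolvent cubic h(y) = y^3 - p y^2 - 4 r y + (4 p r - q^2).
h(y) = y^3 - 9*y^2 + 40*y - 481

Identify coefficients: p = 9, q = 11, r = -10.
Plug into h(y) = y^3 - p y^2 - 4 r y + (4 p r - q^2):
  h(y) = y^3 - (9) y^2 - 4*(-10) y + (4*(9)*(-10) - (11)^2)
       = y^3 + (-9) y^2 + (40) y + (-481).
Simplifying: h(y) = y^3 - 9*y^2 + 40*y - 481.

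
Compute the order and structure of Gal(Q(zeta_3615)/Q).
|Gal(Q(zeta_3615)/Q)| = phi(3615) = 1920; group ≅ (Z/3615Z)^* ≅ Z/2Z × Z/4Z × Z/240Z

The n-th cyclotomic polynomial Φ_3615(x) is the minimal polynomial of zeta_3615 over Q and has degree phi(3615) = 1920. So Q(zeta_3615) is a degree-1920 Galois extension with Galois group (Z/3615Z)^*. By CRT, (Z/3615Z)^* ≅ (Z/3Z)^* × (Z/5Z)^* × (Z/241Z)^*. Each prime-power unit group is (Z/3Z)^* ≅ Z/2Z; (Z/5Z)^* ≅ Z/4Z; (Z/241Z)^* ≅ Z/240Z. Hence Gal(Q(zeta_3615)/Q) ≅ Z/2Z × Z/4Z × Z/240Z.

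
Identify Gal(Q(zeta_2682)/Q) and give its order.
|Gal(Q(zeta_2682)/Q)| = phi(2682) = 888; group ≅ (Z/2682Z)^* ≅ Z/6Z × Z/148Z

The n-th cyclotomic polynomial Φ_2682(x) is the minimal polynomial of zeta_2682 over Q and has degree phi(2682) = 888. So Q(zeta_2682) is a degree-888 Galois extension with Galois group (Z/2682Z)^*. By CRT, (Z/2682Z)^* ≅ (Z/2Z)^* × (Z/9Z)^* × (Z/149Z)^*. Each prime-power unit group is (Z/2Z)^* ≅ trivial group (order 1); (Z/9Z)^* ≅ Z/6Z; (Z/149Z)^* ≅ Z/148Z. Hence Gal(Q(zeta_2682)/Q) ≅ Z/6Z × Z/148Z.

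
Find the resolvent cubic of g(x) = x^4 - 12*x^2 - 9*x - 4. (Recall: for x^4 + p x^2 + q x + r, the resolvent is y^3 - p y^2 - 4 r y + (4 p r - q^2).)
h(y) = y^3 + 12*y^2 + 16*y + 111

Identify coefficients: p = -12, q = -9, r = -4.
Plug into h(y) = y^3 - p y^2 - 4 r y + (4 p r - q^2):
  h(y) = y^3 - (-12) y^2 - 4*(-4) y + (4*(-12)*(-4) - (-9)^2)
       = y^3 + (12) y^2 + (16) y + (111).
Simplifying: h(y) = y^3 + 12*y^2 + 16*y + 111.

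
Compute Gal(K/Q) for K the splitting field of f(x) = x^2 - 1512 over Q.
Gal(K/Q) = Z/2Z (cyclic of order 2)

x^2 - 1512 is irreducible over Q since 1512 is not a rational square. The splitting field Q(sqrt(1512)) has degree 2 over Q, and its unique nontrivial automorphism is sqrt(1512) ↦ -sqrt(1512). Hence Gal(Q(sqrt(1512))/Q) = Z/2Z.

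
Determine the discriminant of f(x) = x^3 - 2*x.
Δ = 32

For x^3 + a x^2 + b x + c the discriminant is Δ = 18 a b c - 4 a^3 c + a^2 b^2 - 4 b^3 - 27 c^2.
Plug a = 0, b = -2, c = 0:
  18*(0)*(-2)*(0) - 4*(0)^3*(0) + (0)^2*(-2)^2 - 4*(-2)^3 - 27*(0)^2
  = 0 + (0) + 0 + (32) + (0)
  = 32.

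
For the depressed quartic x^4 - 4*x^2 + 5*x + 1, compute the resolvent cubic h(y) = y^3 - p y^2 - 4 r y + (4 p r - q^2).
h(y) = y^3 + 4*y^2 - 4*y - 41

Identify coefficients: p = -4, q = 5, r = 1.
Plug into h(y) = y^3 - p y^2 - 4 r y + (4 p r - q^2):
  h(y) = y^3 - (-4) y^2 - 4*(1) y + (4*(-4)*(1) - (5)^2)
       = y^3 + (4) y^2 + (-4) y + (-41).
Simplifying: h(y) = y^3 + 4*y^2 - 4*y - 41.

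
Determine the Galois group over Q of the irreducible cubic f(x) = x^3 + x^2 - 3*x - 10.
Gal(K/Q) = S_3 (symmetric group of order 6)

Compute the discriminant of x^3 + (1)*x^2 + (-3)*x + (-10): Δ = -2003. Since Δ is not a rational square, the Galois group is not contained in A_3; it must be the full S_3 (irreducibility of the cubic rules out anything smaller).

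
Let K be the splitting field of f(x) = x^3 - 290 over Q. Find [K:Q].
[K:Q] = 6

x^3 - 290 has one real root r = 290^(1/3) and two complex roots r*zeta_3, r*zeta_3^2 where zeta_3 = e^(2*pi*i/3). The splitting field is Q(r, zeta_3). [Q(r):Q] = 3 and [Q(zeta_3):Q] = 2 with gcd = 1, so [Q(r, zeta_3):Q] = 3 * 2 = 6.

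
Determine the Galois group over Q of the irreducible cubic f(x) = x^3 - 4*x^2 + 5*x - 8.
Gal(K/Q) = S_3 (symmetric group of order 6)

Compute the discriminant of x^3 + (-4)*x^2 + (5)*x + (-8): Δ = -996. Since Δ is not a rational square, the Galois group is not contained in A_3; it must be the full S_3 (irreducibility of the cubic rules out anything smaller).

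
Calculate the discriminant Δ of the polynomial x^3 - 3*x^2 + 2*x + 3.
Δ = -239

For x^3 + a x^2 + b x + c the discriminant is Δ = 18 a b c - 4 a^3 c + a^2 b^2 - 4 b^3 - 27 c^2.
Plug a = -3, b = 2, c = 3:
  18*(-3)*(2)*(3) - 4*(-3)^3*(3) + (-3)^2*(2)^2 - 4*(2)^3 - 27*(3)^2
  = -324 + (324) + 36 + (-32) + (-243)
  = -239.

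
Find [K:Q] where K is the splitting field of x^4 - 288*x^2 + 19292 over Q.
[K:Q] = 4

f factors as (x^2 - 106)(x^2 - 182); the splitting field is K = Q(sqrt(106), sqrt(182)). Since 106, 182, and 19292 are all non-squares in Q, the three subfields Q(sqrt(106)), Q(sqrt(182)), Q(sqrt(19292)) are distinct degree-2 extensions, so [K:Q] = 4 (Klein four Galois group).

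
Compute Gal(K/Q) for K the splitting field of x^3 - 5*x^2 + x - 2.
Gal(K/Q) = S_3 (symmetric group of order 6)

Compute the discriminant of x^3 + (-5)*x^2 + (1)*x + (-2): Δ = -907. Since Δ is not a rational square, the Galois group is not contained in A_3; it must be the full S_3 (irreducibility of the cubic rules out anything smaller).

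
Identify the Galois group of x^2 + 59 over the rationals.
Gal(K/Q) = Z/2Z (cyclic of order 2)

x^2 + 59 is irreducible over Q since -59 is not a rational square. The splitting field Q(sqrt(-59)) has degree 2 over Q, and its unique nontrivial automorphism is sqrt(-59) ↦ -sqrt(-59). Hence Gal(Q(sqrt(-59))/Q) = Z/2Z.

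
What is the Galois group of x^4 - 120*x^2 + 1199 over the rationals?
Gal(K/Q) = V_4 (Klein four-group, Z/2Z × Z/2Z)

f factors as (x^2 - 11)(x^2 - 109), so the splitting field is K = Q(sqrt(11), sqrt(109)). The elements 11, 109, 1199 are all non-squares in Q, so sqrt(11) and sqrt(109) generate independent quadratic extensions. Thus [K:Q] = 4 and Gal(K/Q) is generated by the two order-2 automorphisms sqrt(11) ↦ -sqrt(11) and sqrt(109) ↦ -sqrt(109), giving V_4.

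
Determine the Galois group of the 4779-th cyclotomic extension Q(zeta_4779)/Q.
|Gal(Q(zeta_4779)/Q)| = phi(4779) = 3132; group ≅ (Z/4779Z)^* ≅ Z/54Z × Z/58Z

The n-th cyclotomic polynomial Φ_4779(x) is the minimal polynomial of zeta_4779 over Q and has degree phi(4779) = 3132. So Q(zeta_4779) is a degree-3132 Galois extension with Galois group (Z/4779Z)^*. By CRT, (Z/4779Z)^* ≅ (Z/81Z)^* × (Z/59Z)^*. Each prime-power unit group is (Z/81Z)^* ≅ Z/54Z; (Z/59Z)^* ≅ Z/58Z. Hence Gal(Q(zeta_4779)/Q) ≅ Z/54Z × Z/58Z.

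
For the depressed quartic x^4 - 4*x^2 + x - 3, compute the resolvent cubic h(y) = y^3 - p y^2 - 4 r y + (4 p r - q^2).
h(y) = y^3 + 4*y^2 + 12*y + 47

Identify coefficients: p = -4, q = 1, r = -3.
Plug into h(y) = y^3 - p y^2 - 4 r y + (4 p r - q^2):
  h(y) = y^3 - (-4) y^2 - 4*(-3) y + (4*(-4)*(-3) - (1)^2)
       = y^3 + (4) y^2 + (12) y + (47).
Simplifying: h(y) = y^3 + 4*y^2 + 12*y + 47.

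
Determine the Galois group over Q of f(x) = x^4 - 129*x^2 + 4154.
Gal(K/Q) = V_4 (Klein four-group, Z/2Z × Z/2Z)

f factors as (x^2 - 67)(x^2 - 62), so the splitting field is K = Q(sqrt(67), sqrt(62)). The elements 67, 62, 4154 are all non-squares in Q, so sqrt(67) and sqrt(62) generate independent quadratic extensions. Thus [K:Q] = 4 and Gal(K/Q) is generated by the two order-2 automorphisms sqrt(67) ↦ -sqrt(67) and sqrt(62) ↦ -sqrt(62), giving V_4.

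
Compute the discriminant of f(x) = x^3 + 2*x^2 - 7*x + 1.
Δ = 1257

For x^3 + a x^2 + b x + c the discriminant is Δ = 18 a b c - 4 a^3 c + a^2 b^2 - 4 b^3 - 27 c^2.
Plug a = 2, b = -7, c = 1:
  18*(2)*(-7)*(1) - 4*(2)^3*(1) + (2)^2*(-7)^2 - 4*(-7)^3 - 27*(1)^2
  = -252 + (-32) + 196 + (1372) + (-27)
  = 1257.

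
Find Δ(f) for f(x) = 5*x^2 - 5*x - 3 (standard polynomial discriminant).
Δ = 85

For a quadratic a x^2 + b x + c the discriminant is Δ = b^2 - 4ac = (-5)^2 - 4*(5)*(-3) = 25 - (-60) = 85.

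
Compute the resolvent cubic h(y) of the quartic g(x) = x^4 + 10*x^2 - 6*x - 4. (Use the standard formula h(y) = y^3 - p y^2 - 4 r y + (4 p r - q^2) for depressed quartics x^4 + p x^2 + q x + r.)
h(y) = y^3 - 10*y^2 + 16*y - 196

Identify coefficients: p = 10, q = -6, r = -4.
Plug into h(y) = y^3 - p y^2 - 4 r y + (4 p r - q^2):
  h(y) = y^3 - (10) y^2 - 4*(-4) y + (4*(10)*(-4) - (-6)^2)
       = y^3 + (-10) y^2 + (16) y + (-196).
Simplifying: h(y) = y^3 - 10*y^2 + 16*y - 196.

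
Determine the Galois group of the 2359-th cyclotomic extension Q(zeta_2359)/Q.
|Gal(Q(zeta_2359)/Q)| = phi(2359) = 2016; group ≅ (Z/2359Z)^* ≅ Z/6Z × Z/336Z

The n-th cyclotomic polynomial Φ_2359(x) is the minimal polynomial of zeta_2359 over Q and has degree phi(2359) = 2016. So Q(zeta_2359) is a degree-2016 Galois extension with Galois group (Z/2359Z)^*. By CRT, (Z/2359Z)^* ≅ (Z/7Z)^* × (Z/337Z)^*. Each prime-power unit group is (Z/7Z)^* ≅ Z/6Z; (Z/337Z)^* ≅ Z/336Z. Hence Gal(Q(zeta_2359)/Q) ≅ Z/6Z × Z/336Z.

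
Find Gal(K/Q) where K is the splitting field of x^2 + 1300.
Gal(K/Q) = Z/2Z (cyclic of order 2)

x^2 + 1300 is irreducible over Q since -1300 is not a rational square. The splitting field Q(sqrt(-1300)) has degree 2 over Q, and its unique nontrivial automorphism is sqrt(-1300) ↦ -sqrt(-1300). Hence Gal(Q(sqrt(-1300))/Q) = Z/2Z.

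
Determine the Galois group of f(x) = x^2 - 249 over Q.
Gal(K/Q) = Z/2Z (cyclic of order 2)

x^2 - 249 is irreducible over Q since 249 is not a rational square. The splitting field Q(sqrt(249)) has degree 2 over Q, and its unique nontrivial automorphism is sqrt(249) ↦ -sqrt(249). Hence Gal(Q(sqrt(249))/Q) = Z/2Z.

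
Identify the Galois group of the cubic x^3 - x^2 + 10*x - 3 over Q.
Gal(K/Q) = S_3 (symmetric group of order 6)

Compute the discriminant of x^3 + (-1)*x^2 + (10)*x + (-3): Δ = -3615. Since Δ is not a rational square, the Galois group is not contained in A_3; it must be the full S_3 (irreducibility of the cubic rules out anything smaller).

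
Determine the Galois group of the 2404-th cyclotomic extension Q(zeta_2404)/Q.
|Gal(Q(zeta_2404)/Q)| = phi(2404) = 1200; group ≅ (Z/2404Z)^* ≅ Z/2Z × Z/600Z

The n-th cyclotomic polynomial Φ_2404(x) is the minimal polynomial of zeta_2404 over Q and has degree phi(2404) = 1200. So Q(zeta_2404) is a degree-1200 Galois extension with Galois group (Z/2404Z)^*. By CRT, (Z/2404Z)^* ≅ (Z/4Z)^* × (Z/601Z)^*. Each prime-power unit group is (Z/4Z)^* ≅ Z/2Z; (Z/601Z)^* ≅ Z/600Z. Hence Gal(Q(zeta_2404)/Q) ≅ Z/2Z × Z/600Z.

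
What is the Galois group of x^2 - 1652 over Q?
Gal(K/Q) = Z/2Z (cyclic of order 2)

x^2 - 1652 is irreducible over Q since 1652 is not a rational square. The splitting field Q(sqrt(1652)) has degree 2 over Q, and its unique nontrivial automorphism is sqrt(1652) ↦ -sqrt(1652). Hence Gal(Q(sqrt(1652))/Q) = Z/2Z.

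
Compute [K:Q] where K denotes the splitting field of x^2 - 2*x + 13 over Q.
[K:Q] = 2

The discriminant of x^2 + (-2)*x + (13) is b^2 - 4c = 4 - (52) = -48. Since -48 is not a perfect square in Q, the polynomial is irreducible over Q. Its two roots generate a degree-2 extension, so [K:Q] = 2.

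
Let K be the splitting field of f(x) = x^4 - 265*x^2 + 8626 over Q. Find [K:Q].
[K:Q] = 4

f factors as (x^2 - 227)(x^2 - 38); the splitting field is K = Q(sqrt(227), sqrt(38)). Since 227, 38, and 8626 are all non-squares in Q, the three subfields Q(sqrt(227)), Q(sqrt(38)), Q(sqrt(8626)) are distinct degree-2 extensions, so [K:Q] = 4 (Klein four Galois group).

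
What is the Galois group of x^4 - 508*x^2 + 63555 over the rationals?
Gal(K/Q) = V_4 (Klein four-group, Z/2Z × Z/2Z)

f factors as (x^2 - 223)(x^2 - 285), so the splitting field is K = Q(sqrt(223), sqrt(285)). The elements 223, 285, 63555 are all non-squares in Q, so sqrt(223) and sqrt(285) generate independent quadratic extensions. Thus [K:Q] = 4 and Gal(K/Q) is generated by the two order-2 automorphisms sqrt(223) ↦ -sqrt(223) and sqrt(285) ↦ -sqrt(285), giving V_4.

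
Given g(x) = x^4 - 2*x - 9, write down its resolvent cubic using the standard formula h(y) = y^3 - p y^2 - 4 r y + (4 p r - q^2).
h(y) = y^3 + 36*y - 4

Identify coefficients: p = 0, q = -2, r = -9.
Plug into h(y) = y^3 - p y^2 - 4 r y + (4 p r - q^2):
  h(y) = y^3 - (0) y^2 - 4*(-9) y + (4*(0)*(-9) - (-2)^2)
       = y^3 + (0) y^2 + (36) y + (-4).
Simplifying: h(y) = y^3 + 36*y - 4.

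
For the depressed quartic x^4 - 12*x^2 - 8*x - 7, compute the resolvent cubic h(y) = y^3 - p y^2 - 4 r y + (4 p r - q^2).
h(y) = y^3 + 12*y^2 + 28*y + 272

Identify coefficients: p = -12, q = -8, r = -7.
Plug into h(y) = y^3 - p y^2 - 4 r y + (4 p r - q^2):
  h(y) = y^3 - (-12) y^2 - 4*(-7) y + (4*(-12)*(-7) - (-8)^2)
       = y^3 + (12) y^2 + (28) y + (272).
Simplifying: h(y) = y^3 + 12*y^2 + 28*y + 272.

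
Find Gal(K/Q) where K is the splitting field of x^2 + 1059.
Gal(K/Q) = Z/2Z (cyclic of order 2)

x^2 + 1059 is irreducible over Q since -1059 is not a rational square. The splitting field Q(sqrt(-1059)) has degree 2 over Q, and its unique nontrivial automorphism is sqrt(-1059) ↦ -sqrt(-1059). Hence Gal(Q(sqrt(-1059))/Q) = Z/2Z.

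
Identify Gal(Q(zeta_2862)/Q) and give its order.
|Gal(Q(zeta_2862)/Q)| = phi(2862) = 936; group ≅ (Z/2862Z)^* ≅ Z/18Z × Z/52Z

The n-th cyclotomic polynomial Φ_2862(x) is the minimal polynomial of zeta_2862 over Q and has degree phi(2862) = 936. So Q(zeta_2862) is a degree-936 Galois extension with Galois group (Z/2862Z)^*. By CRT, (Z/2862Z)^* ≅ (Z/2Z)^* × (Z/27Z)^* × (Z/53Z)^*. Each prime-power unit group is (Z/2Z)^* ≅ trivial group (order 1); (Z/27Z)^* ≅ Z/18Z; (Z/53Z)^* ≅ Z/52Z. Hence Gal(Q(zeta_2862)/Q) ≅ Z/18Z × Z/52Z.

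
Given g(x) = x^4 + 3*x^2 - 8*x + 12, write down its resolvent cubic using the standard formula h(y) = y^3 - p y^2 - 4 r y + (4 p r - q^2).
h(y) = y^3 - 3*y^2 - 48*y + 80

Identify coefficients: p = 3, q = -8, r = 12.
Plug into h(y) = y^3 - p y^2 - 4 r y + (4 p r - q^2):
  h(y) = y^3 - (3) y^2 - 4*(12) y + (4*(3)*(12) - (-8)^2)
       = y^3 + (-3) y^2 + (-48) y + (80).
Simplifying: h(y) = y^3 - 3*y^2 - 48*y + 80.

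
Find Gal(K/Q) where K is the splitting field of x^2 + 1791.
Gal(K/Q) = Z/2Z (cyclic of order 2)

x^2 + 1791 is irreducible over Q since -1791 is not a rational square. The splitting field Q(sqrt(-1791)) has degree 2 over Q, and its unique nontrivial automorphism is sqrt(-1791) ↦ -sqrt(-1791). Hence Gal(Q(sqrt(-1791))/Q) = Z/2Z.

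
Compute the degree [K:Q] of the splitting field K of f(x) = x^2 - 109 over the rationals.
[K:Q] = 2

The polynomial x^2 - 109 is irreducible over Q since 109 is not a perfect square. Its splitting field is Q(sqrt(109)), which has degree 2 over Q.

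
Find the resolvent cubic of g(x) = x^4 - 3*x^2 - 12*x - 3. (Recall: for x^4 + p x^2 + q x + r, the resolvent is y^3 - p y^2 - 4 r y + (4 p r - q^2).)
h(y) = y^3 + 3*y^2 + 12*y - 108

Identify coefficients: p = -3, q = -12, r = -3.
Plug into h(y) = y^3 - p y^2 - 4 r y + (4 p r - q^2):
  h(y) = y^3 - (-3) y^2 - 4*(-3) y + (4*(-3)*(-3) - (-12)^2)
       = y^3 + (3) y^2 + (12) y + (-108).
Simplifying: h(y) = y^3 + 3*y^2 + 12*y - 108.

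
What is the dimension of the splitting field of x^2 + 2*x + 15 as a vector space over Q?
[K:Q] = 2

The discriminant of x^2 + (2)*x + (15) is b^2 - 4c = 4 - (60) = -56. Since -56 is not a perfect square in Q, the polynomial is irreducible over Q. Its two roots generate a degree-2 extension, so [K:Q] = 2.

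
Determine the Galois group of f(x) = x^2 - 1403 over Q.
Gal(K/Q) = Z/2Z (cyclic of order 2)

x^2 - 1403 is irreducible over Q since 1403 is not a rational square. The splitting field Q(sqrt(1403)) has degree 2 over Q, and its unique nontrivial automorphism is sqrt(1403) ↦ -sqrt(1403). Hence Gal(Q(sqrt(1403))/Q) = Z/2Z.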